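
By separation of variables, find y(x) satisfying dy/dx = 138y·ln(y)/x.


Separate: dy/[y ln(y)] = 138 dx/x.
Substitute u = ln(y): du/u = 138 dx/x.
Integrate: ln|ln(y)| = 138ln|x| + C₀, hence ln(y) = C·x^138.


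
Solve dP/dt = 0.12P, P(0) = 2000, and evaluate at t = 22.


The ODE dP/dt = 0.12P has solution P(t) = P(0)e^(0.12t).
Substitute P(0) = 2000 and t = 22: P(22) = 2000 e^(2.64) ≈ 28026.


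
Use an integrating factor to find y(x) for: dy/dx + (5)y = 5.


P(x) = 5, Q(x) = 5; integrating factor μ = e^(5x).
(μ y)' = 5e^(5x) ⇒ μ y = e^(5x) + C.
Divide by μ: y = 1 + Ce^(-5x).


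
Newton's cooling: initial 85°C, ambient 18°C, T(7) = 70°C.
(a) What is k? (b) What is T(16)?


Newton's law: T(t) = T_a + (T₀ - T_a)e^(-kt).
(a) Use T(7) = 70: (70 - 18)/(85 - 18) = e^(-k·7), so k = -ln(0.776)/7 ≈ 0.0362.
(b) Apply k to t = 16: T(16) = 18 + (67)e^(-0.579) ≈ 55.5°C.


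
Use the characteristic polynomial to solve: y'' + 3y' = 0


Characteristic equation: r² + 3r = 0.
Factor: (r - 0)(r + 3) = 0 ⇒ r = 0, -3 (distinct real).
General solution: y = C₁ + C₂e^(-3x).


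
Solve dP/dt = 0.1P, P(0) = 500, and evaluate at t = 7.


The ODE dP/dt = 0.1P has solution P(t) = P(0)e^(0.1t).
Substitute P(0) = 500 and t = 7: P(7) = 500 e^(0.70) ≈ 1007.


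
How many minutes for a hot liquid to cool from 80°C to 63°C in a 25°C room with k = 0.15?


From T(t) = T_a + (T₀ - T_a)e^(-kt), set T(t) = 63:
(63 - 25) / (80 - 25) = e^(-0.15t), so t = -ln(0.691)/0.15 ≈ 2.5 minutes.


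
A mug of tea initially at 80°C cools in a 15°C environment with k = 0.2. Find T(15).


Newton's law: dT/dt = -k(T - T_a) has solution T(t) = T_a + (T₀ - T_a)e^(-kt).
Plug in T_a = 15, T₀ = 80, k = 0.2, t = 15: T(15) = 15 + (65)e^(-3.00) ≈ 18.2°C.


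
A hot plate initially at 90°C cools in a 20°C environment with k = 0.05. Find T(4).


Newton's law: dT/dt = -k(T - T_a) has solution T(t) = T_a + (T₀ - T_a)e^(-kt).
Plug in T_a = 20, T₀ = 90, k = 0.05, t = 4: T(4) = 20 + (70)e^(-0.20) ≈ 77.3°C.


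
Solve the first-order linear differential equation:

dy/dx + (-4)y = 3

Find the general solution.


P(x) = -4 ⇒ μ = e^(-4x).
(μ y)' = 3e^(-4x) ⇒ μ y = -(3/4)e^(-4x) + C.
Divide by μ: y = -3/4 + Ce^(4x).


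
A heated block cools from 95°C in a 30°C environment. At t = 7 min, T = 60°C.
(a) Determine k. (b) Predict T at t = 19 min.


Newton's law: T(t) = T_a + (T₀ - T_a)e^(-kt).
(a) Use T(7) = 60: (60 - 30)/(95 - 30) = e^(-k·7), so k = -ln(0.462)/7 ≈ 0.1105.
(b) Apply k to t = 19: T(19) = 30 + (65)e^(-2.099) ≈ 38.0°C.


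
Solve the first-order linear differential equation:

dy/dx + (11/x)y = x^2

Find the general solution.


P(x) = 11/x ⇒ μ = x^11.
(x^11 y)' = x^13 ⇒ x^11 y = x^14/(14) + C.
Solve for y: y = (1/14)x^3 + C/x^11.


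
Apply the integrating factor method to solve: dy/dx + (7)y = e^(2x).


P(x) = 7 ⇒ μ = e^(7x).
(μ y)' = e^(9x) ⇒ μ y = e^(9x)/9 + C.
Divide by μ: y = (1/9)e^(2x) + Ce^(-7x).


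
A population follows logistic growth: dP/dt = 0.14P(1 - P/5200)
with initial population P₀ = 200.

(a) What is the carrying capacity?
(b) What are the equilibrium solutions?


Logistic ODE dP/dt = 0.14P(1 - P/5200) has equilibria where dP/dt = 0, i.e. P = 0 or P = 5200.
The coefficient (1 - P/K) = 0 when P = K, identifying K = 5200 as the carrying capacity.
(a) K = 5200; (b) equilibria P = 0 and P = 5200.


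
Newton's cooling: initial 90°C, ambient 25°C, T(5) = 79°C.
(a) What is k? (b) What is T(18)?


Newton's law: T(t) = T_a + (T₀ - T_a)e^(-kt).
(a) Use T(5) = 79: (79 - 25)/(90 - 25) = e^(-k·5), so k = -ln(0.831)/5 ≈ 0.0371.
(b) Apply k to t = 18: T(18) = 25 + (65)e^(-0.667) ≈ 58.3°C.


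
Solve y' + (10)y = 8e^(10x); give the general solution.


P(x) = 10 ⇒ μ = e^(10x).
(μ y)' = 8e^(20x) ⇒ μ y = (8/20)e^(20x) + C.
Divide by μ: y = (2/5)e^(10x) + Ce^(-10x).


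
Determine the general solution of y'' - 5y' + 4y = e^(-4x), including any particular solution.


Characteristic roots of r² - 5r + 4 = 0 are 1, 4.
y_h = C₁e^(x) + C₂e^(4x).
Forcing exponent -4 is not a characteristic root; try y_p = Ae^(-4x).
Substitute: A·(16 + (-5)·-4 + (4)) = A·40 = 1, so A = 1/40.
General solution: y = C₁e^(x) + C₂e^(4x) + (1/40)e^(-4x).


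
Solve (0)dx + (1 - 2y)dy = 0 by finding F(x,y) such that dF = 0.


Check exactness: ∂M/∂y = 0 and ∂N/∂x = 0; equal, so the equation is exact.
Integrate M with respect to x (treating y as constant): ∫M dx = 0 + h(y).
Differentiate w.r.t. y and set equal to N: the x-dependent terms already match, leaving h'(y) = 1 - 2y. Integrate: h(y) = y - y^2.
So F(x,y) = y - y^2.
General solution: y - y^2 = C.


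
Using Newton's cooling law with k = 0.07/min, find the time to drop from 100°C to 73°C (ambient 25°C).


From T(t) = T_a + (T₀ - T_a)e^(-kt), set T(t) = 73:
(73 - 25) / (100 - 25) = e^(-0.07t), so t = -ln(0.640)/0.07 ≈ 6.4 minutes.


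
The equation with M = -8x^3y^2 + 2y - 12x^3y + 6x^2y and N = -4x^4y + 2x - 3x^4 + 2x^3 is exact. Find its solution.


Check exactness: ∂M/∂y = -16x^3y + 2 - 12x^3 + 6x^2 and ∂N/∂x = -16x^3y + 2 - 12x^3 + 6x^2; equal, so the equation is exact.
Integrate M with respect to x (treating y as constant): ∫M dx = -2x^4y^2 + 2xy - 3x^4y + 2x^3y + h(y).
Differentiate w.r.t. y and set equal to N: all terms match, so h'(y) = 0 and h is a constant absorbed into C.
General solution: -2x^4y^2 + 2xy - 3x^4y + 2x^3y = C.


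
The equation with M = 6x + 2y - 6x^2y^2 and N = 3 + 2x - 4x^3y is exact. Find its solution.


Check exactness: ∂M/∂y = 2 - 12x^2y and ∂N/∂x = 2 - 12x^2y; equal, so the equation is exact.
Integrate M with respect to x (treating y as constant): ∫M dx = 3x^2 + 2xy - 2x^3y^2 + h(y).
Differentiate w.r.t. y and set equal to N: the x-dependent terms already match, leaving h'(y) = 3. Integrate: h(y) = 3y.
So F(x,y) = 3x^2 + 3y + 2xy - 2x^3y^2.
General solution: 3x^2 + 3y + 2xy - 2x^3y^2 = C.


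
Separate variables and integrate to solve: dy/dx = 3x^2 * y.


Separate variables: dy/y = 3x^2 dx.
Integrate: ln|y| = x^3 + C₀.
Exponentiate: y = Ce^(x^3).


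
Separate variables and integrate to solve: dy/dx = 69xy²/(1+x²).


Separate: dy/y² = 69x/(1+x²) dx.
Integrate LHS: ∫ dy/y² = -1/y.
Integrate RHS via u = 1+x²: (69/2)ln(1+x²) + C.
Result: -1/y = (69/2)ln(1+x²) + C.


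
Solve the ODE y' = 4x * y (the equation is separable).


Separate variables: dy/y = 4x dx.
Integrate: ln|y| = 2x^2 + C₀.
Exponentiate: y = Ce^(2x^2).


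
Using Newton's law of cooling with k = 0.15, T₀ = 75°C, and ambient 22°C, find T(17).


Newton's law: dT/dt = -k(T - T_a) has solution T(t) = T_a + (T₀ - T_a)e^(-kt).
Plug in T_a = 22, T₀ = 75, k = 0.15, t = 17: T(17) = 22 + (53)e^(-2.55) ≈ 26.1°C.


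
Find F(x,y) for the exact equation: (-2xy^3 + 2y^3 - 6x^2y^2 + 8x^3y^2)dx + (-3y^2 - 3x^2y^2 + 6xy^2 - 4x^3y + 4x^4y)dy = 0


Check exactness: ∂M/∂y = -6xy^2 + 6y^2 - 12x^2y + 16x^3y and ∂N/∂x = -6xy^2 + 6y^2 - 12x^2y + 16x^3y; equal, so the equation is exact.
Integrate M with respect to x (treating y as constant): ∫M dx = -x^2y^3 + 2xy^3 - 2x^3y^2 + 2x^4y^2 + h(y).
Differentiate w.r.t. y and set equal to N: the x-dependent terms already match, leaving h'(y) = -3y^2. Integrate: h(y) = -y^3.
So F(x,y) = -y^3 - x^2y^3 + 2xy^3 - 2x^3y^2 + 2x^4y^2.
General solution: -y^3 - x^2y^3 + 2xy^3 - 2x^3y^2 + 2x^4y^2 = C.


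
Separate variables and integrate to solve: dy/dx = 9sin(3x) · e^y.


Separate: e^(-y) dy = 9sin(3x) dx.
Integrate: -e^(-y) = -3cos(3x) + C₀.
Rearrange: e^(-y) = 3cos(3x) + C.


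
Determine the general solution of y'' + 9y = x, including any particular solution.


Homogeneous: r² + 9 = 0 ⇒ r = ±3i, y_h = C₁cos(3x) + C₂sin(3x).
Polynomial forcing; try y_p = Ax + B. Then y_p'' + 9 y_p = 9(Ax + B) = x, so B = 0 and A = 1/9.
General solution: y = C₁cos(3x) + C₂sin(3x) + (1/9)x.


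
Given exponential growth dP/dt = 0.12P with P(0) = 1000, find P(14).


The ODE dP/dt = 0.12P has solution P(t) = P(0)e^(0.12t).
Substitute P(0) = 1000 and t = 14: P(14) = 1000 e^(1.68) ≈ 5366.


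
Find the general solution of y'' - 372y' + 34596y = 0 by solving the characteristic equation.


Characteristic equation: r² - 372r + 34596 = 0, i.e. (r - 186)² = 0.
Repeated root r = 186; include an x factor for the second linearly independent solution.
General solution: y = (C₁ + C₂x)e^(186x).


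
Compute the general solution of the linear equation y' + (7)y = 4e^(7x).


P(x) = 7 ⇒ μ = e^(7x).
(μ y)' = 4e^(14x) ⇒ μ y = (4/14)e^(14x) + C.
Divide by μ: y = (2/7)e^(7x) + Ce^(-7x).


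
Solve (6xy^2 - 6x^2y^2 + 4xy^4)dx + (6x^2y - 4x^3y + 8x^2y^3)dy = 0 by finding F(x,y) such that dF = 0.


Check exactness: ∂M/∂y = 12xy - 12x^2y + 16xy^3 and ∂N/∂x = 12xy - 12x^2y + 16xy^3; equal, so the equation is exact.
Integrate M with respect to x (treating y as constant): ∫M dx = 3x^2y^2 - 2x^3y^2 + 2x^2y^4 + h(y).
Differentiate w.r.t. y and set equal to N: all terms match, so h'(y) = 0 and h is a constant absorbed into C.
General solution: 3x^2y^2 - 2x^3y^2 + 2x^2y^4 = C.


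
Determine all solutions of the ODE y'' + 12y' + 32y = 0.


Characteristic equation: r² + 12r + 32 = 0.
Factor: (r + 8)(r + 4) = 0 ⇒ r = -8, -4 (distinct real).
General solution: y = C₁e^(-8x) + C₂e^(-4x).


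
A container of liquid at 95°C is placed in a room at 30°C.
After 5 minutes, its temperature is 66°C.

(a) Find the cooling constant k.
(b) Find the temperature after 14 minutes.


Newton's law: T(t) = T_a + (T₀ - T_a)e^(-kt).
(a) Use T(5) = 66: (66 - 30)/(95 - 30) = e^(-k·5), so k = -ln(0.554)/5 ≈ 0.1182.
(b) Apply k to t = 14: T(14) = 30 + (65)e^(-1.654) ≈ 42.4°C.


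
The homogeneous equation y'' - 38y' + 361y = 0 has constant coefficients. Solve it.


Characteristic equation: r² - 38r + 361 = 0, i.e. (r - 19)² = 0.
Repeated root r = 19; include an x factor for the second linearly independent solution.
General solution: y = (C₁ + C₂x)e^(19x).


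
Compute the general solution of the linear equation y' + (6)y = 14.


P(x) = 6, Q(x) = 14; integrating factor μ = e^(6x).
(μ y)' = 14e^(6x) ⇒ μ y = (7/3)e^(6x) + C.
Divide by μ: y = 7/3 + Ce^(-6x).


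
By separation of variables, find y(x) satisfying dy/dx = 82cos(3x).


g(y) = 1, so integrate directly: y = ∫ 82cos(3x) dx = (82/3)sin(3x) + C.


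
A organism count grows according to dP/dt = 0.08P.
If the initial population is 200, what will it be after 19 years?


The ODE dP/dt = 0.08P has solution P(t) = P(0)e^(0.08t).
Substitute P(0) = 200 and t = 19: P(19) = 200 e^(1.52) ≈ 914.


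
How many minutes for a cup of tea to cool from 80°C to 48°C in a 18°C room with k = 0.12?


From T(t) = T_a + (T₀ - T_a)e^(-kt), set T(t) = 48:
(48 - 18) / (80 - 18) = e^(-0.12t), so t = -ln(0.484)/0.12 ≈ 6.0 minutes.


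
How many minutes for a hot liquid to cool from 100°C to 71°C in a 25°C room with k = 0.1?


From T(t) = T_a + (T₀ - T_a)e^(-kt), set T(t) = 71:
(71 - 25) / (100 - 25) = e^(-0.1t), so t = -ln(0.613)/0.1 ≈ 4.9 minutes.


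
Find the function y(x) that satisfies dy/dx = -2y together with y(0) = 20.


General solution of y' = -2y is y = Ce^(-2x).
Apply y(0) = 20: C = 20.
Particular solution: y = 20e^(-2x).


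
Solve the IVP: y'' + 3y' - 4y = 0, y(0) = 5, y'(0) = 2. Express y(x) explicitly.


Characteristic roots of r² + 3r - 4 = 0 are 1, -4.
General solution y = c₁ e^(x) + c₂ e^(-4x).
Apply y(0) = 5: c₁ + c₂ = 5. Apply y'(0) = 2: 1 c₁ - 4 c₂ = 2.
Solve: c₁ = 22/5, c₂ = 3/5.
Particular solution: y = (22/5)e^(x) + (3/5)e^(-4x).


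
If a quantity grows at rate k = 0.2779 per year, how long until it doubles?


Exponential growth: P(t) = P₀ e^(0.2779t). Set P(t)/P₀ = 2: e^(0.2779t) = 2.
Solve: t = ln(2)/0.2779 ≈ 2.49 years.


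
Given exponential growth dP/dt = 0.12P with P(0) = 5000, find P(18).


The ODE dP/dt = 0.12P has solution P(t) = P(0)e^(0.12t).
Substitute P(0) = 5000 and t = 18: P(18) = 5000 e^(2.16) ≈ 43356.


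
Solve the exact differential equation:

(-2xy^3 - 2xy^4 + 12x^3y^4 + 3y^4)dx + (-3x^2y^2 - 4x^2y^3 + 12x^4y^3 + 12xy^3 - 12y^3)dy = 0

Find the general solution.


Check exactness: ∂M/∂y = -6xy^2 - 8xy^3 + 48x^3y^3 + 12y^3 and ∂N/∂x = -6xy^2 - 8xy^3 + 48x^3y^3 + 12y^3; equal, so the equation is exact.
Integrate M with respect to x (treating y as constant): ∫M dx = -x^2y^3 - x^2y^4 + 3x^4y^4 + 3xy^4 + h(y).
Differentiate w.r.t. y and set equal to N: the x-dependent terms already match, leaving h'(y) = -12y^3. Integrate: h(y) = -3y^4.
So F(x,y) = -x^2y^3 - x^2y^4 + 3x^4y^4 + 3xy^4 - 3y^4.
General solution: -x^2y^3 - x^2y^4 + 3x^4y^4 + 3xy^4 - 3y^4 = C.


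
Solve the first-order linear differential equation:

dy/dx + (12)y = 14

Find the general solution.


P(x) = 12, Q(x) = 14; integrating factor μ = e^(12x).
(μ y)' = 14e^(12x) ⇒ μ y = (7/6)e^(12x) + C.
Divide by μ: y = 7/6 + Ce^(-12x).


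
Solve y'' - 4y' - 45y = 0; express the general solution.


Characteristic equation: r² - 4r - 45 = 0.
Factor: (r - 9)(r + 5) = 0 ⇒ r = 9, -5 (distinct real).
General solution: y = C₁e^(9x) + C₂e^(-5x).


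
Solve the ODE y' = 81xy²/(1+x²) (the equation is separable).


Separate: dy/y² = 81x/(1+x²) dx.
Integrate LHS: ∫ dy/y² = -1/y.
Integrate RHS via u = 1+x²: (81/2)ln(1+x²) + C.
Result: -1/y = (81/2)ln(1+x²) + C.


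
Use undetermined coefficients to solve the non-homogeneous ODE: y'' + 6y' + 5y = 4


Characteristic roots of r² + 6r + 5 = 0 are -1, -5.
y_h = C₁e^(-x) + C₂e^(-5x).
Constant forcing; try y_p = A. Then 5A = 4 ⇒ A = 4/5.
General solution: y = C₁e^(-x) + C₂e^(-5x) + 4/5.


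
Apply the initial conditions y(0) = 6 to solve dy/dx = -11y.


General solution of y' = -11y is y = Ce^(-11x).
Apply y(0) = 6: C = 6.
Particular solution: y = 6e^(-11x).


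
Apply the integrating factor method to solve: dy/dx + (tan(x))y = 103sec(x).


P(x) = tan(x) ⇒ μ = e^(∫tan(x)dx) = sec(x).
(sec(x) y)' = 103sec²(x) ⇒ sec(x) y = 103tan(x) + C.
Multiply by cos(x): y = 103sin(x) + C·cos(x).


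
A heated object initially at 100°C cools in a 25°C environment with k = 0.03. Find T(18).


Newton's law: dT/dt = -k(T - T_a) has solution T(t) = T_a + (T₀ - T_a)e^(-kt).
Plug in T_a = 25, T₀ = 100, k = 0.03, t = 18: T(18) = 25 + (75)e^(-0.54) ≈ 68.7°C.


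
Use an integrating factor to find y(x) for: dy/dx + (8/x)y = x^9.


P(x) = 8/x ⇒ μ = x^8.
(x^8 y)' = x^8·x^9 = x^17.
Integrate: x^8 y = x^18/(18) + C.
Solve for y: y = (1/18)x^10 + C/x^8.


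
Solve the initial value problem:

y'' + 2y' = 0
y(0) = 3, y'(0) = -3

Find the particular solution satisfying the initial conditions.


Characteristic roots of r² + 2r = 0 are -2, 0.
General solution y = c₁ e^(-2x) + c₂.
Apply y(0) = 3: c₁ + c₂ = 3. Apply y'(0) = -3: -2 c₁ + 0 c₂ = -3.
Solve: c₁ = 3/2, c₂ = 3/2.
Particular solution: y = (3/2)e^(-2x) + 3/2.


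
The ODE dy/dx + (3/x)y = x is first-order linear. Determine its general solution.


P(x) = 3/x ⇒ μ = x^3.
(x^3 y)' = x^4 ⇒ x^3 y = x^5/(5) + C.
Solve for y: y = (1/5)x^2 + C/x^3.


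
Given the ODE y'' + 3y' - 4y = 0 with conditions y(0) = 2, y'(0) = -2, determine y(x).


Characteristic roots of r² + 3r - 4 = 0 are -4, 1.
General solution y = c₁ e^(-4x) + c₂ e^(x).
Apply y(0) = 2: c₁ + c₂ = 2. Apply y'(0) = -2: -4 c₁ + 1 c₂ = -2.
Solve: c₁ = 4/5, c₂ = 6/5.
Particular solution: y = (4/5)e^(-4x) + (6/5)e^(x).


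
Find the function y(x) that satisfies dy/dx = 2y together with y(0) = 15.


General solution of y' = 2y is y = Ce^(2x).
Apply y(0) = 15: C = 15.
Particular solution: y = 15e^(2x).


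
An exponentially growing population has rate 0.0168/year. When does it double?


Exponential growth: P(t) = P₀ e^(0.0168t). Set P(t)/P₀ = 2: e^(0.0168t) = 2.
Solve: t = ln(2)/0.0168 ≈ 41.26 years.


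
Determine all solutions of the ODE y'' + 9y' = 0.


Characteristic equation: r² + 9r = 0.
Factor: (r + 9)(r - 0) = 0 ⇒ r = -9, 0 (distinct real).
General solution: y = C₁e^(-9x) + C₂.


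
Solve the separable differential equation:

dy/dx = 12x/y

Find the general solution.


Separate variables: y dy = 12x dx.
Integrate both sides: y²/2 = 6x^2 + C₀.
Multiply by 2: y² = 12x^2 + C.


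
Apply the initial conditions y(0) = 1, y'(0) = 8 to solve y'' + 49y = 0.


Characteristic roots of r² + 49 = 0 are ±7i, so y = C₁cos(7x) + C₂sin(7x).
Apply y(0) = 1: C₁ = 1. Differentiate and apply y'(0) = 8: 7·C₂ = 8, so C₂ = 8/7.
Particular solution: y = cos(7x) + (8/7)sin(7x).


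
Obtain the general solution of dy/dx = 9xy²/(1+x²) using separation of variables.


Separate: dy/y² = 9x/(1+x²) dx.
Integrate LHS: ∫ dy/y² = -1/y.
Integrate RHS via u = 1+x²: (9/2)ln(1+x²) + C.
Result: -1/y = (9/2)ln(1+x²) + C.


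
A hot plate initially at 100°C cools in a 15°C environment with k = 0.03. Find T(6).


Newton's law: dT/dt = -k(T - T_a) has solution T(t) = T_a + (T₀ - T_a)e^(-kt).
Plug in T_a = 15, T₀ = 100, k = 0.03, t = 6: T(6) = 15 + (85)e^(-0.18) ≈ 86.0°C.


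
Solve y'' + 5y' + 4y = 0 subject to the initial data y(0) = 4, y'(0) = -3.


Characteristic roots of r² + 5r + 4 = 0 are -1, -4.
General solution y = c₁ e^(-x) + c₂ e^(-4x).
Apply y(0) = 4: c₁ + c₂ = 4. Apply y'(0) = -3: -1 c₁ - 4 c₂ = -3.
Solve: c₁ = 13/3, c₂ = -1/3.
Particular solution: y = (13/3)e^(-x) - (1/3)e^(-4x).


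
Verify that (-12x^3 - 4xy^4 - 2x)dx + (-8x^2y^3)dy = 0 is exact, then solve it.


Check exactness: ∂M/∂y = -16xy^3 and ∂N/∂x = -16xy^3; equal, so the equation is exact.
Integrate M with respect to x (treating y as constant): ∫M dx = -3x^4 - 2x^2y^4 - x^2 + h(y).
Differentiate w.r.t. y and set equal to N: all terms match, so h'(y) = 0 and h is a constant absorbed into C.
General solution: -3x^4 - 2x^2y^4 - x^2 = C.


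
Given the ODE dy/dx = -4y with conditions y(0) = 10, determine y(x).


General solution of y' = -4y is y = Ce^(-4x).
Apply y(0) = 10: C = 10.
Particular solution: y = 10e^(-4x).


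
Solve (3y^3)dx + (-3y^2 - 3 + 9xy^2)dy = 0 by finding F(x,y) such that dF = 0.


Check exactness: ∂M/∂y = 9y^2 and ∂N/∂x = 9y^2; equal, so the equation is exact.
Integrate M with respect to x (treating y as constant): ∫M dx = 3xy^3 + h(y).
Differentiate w.r.t. y and set equal to N: the x-dependent terms already match, leaving h'(y) = -3y^2 - 3. Integrate: h(y) = -y^3 - 3y.
So F(x,y) = -y^3 - 3y + 3xy^3.
General solution: -y^3 - 3y + 3xy^3 = C.


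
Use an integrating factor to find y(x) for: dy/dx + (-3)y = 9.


P(x) = -3 ⇒ μ = e^(-3x).
(μ y)' = 9e^(-3x) ⇒ μ y = -3e^(-3x) + C.
Divide by μ: y = -3 + Ce^(3x).


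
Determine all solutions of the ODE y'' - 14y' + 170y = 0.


Characteristic equation: r² - 14r + 170 = 0.
Discriminant is negative; roots r = 7 ± 11i (complex conjugate pair).
General solution uses e^(α x)(C₁ cos(β x) + C₂ sin(β x)): y = e^(7x)(C₁cos(11x) + C₂sin(11x)).


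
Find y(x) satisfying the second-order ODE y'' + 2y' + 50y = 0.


Characteristic equation: r² + 2r + 50 = 0.
Discriminant is negative; roots r = -1 ± 7i (complex conjugate pair).
General solution uses e^(α x)(C₁ cos(β x) + C₂ sin(β x)): y = e^(-x)(C₁cos(7x) + C₂sin(7x)).


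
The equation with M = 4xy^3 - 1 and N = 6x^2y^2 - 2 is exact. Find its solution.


Check exactness: ∂M/∂y = 12xy^2 and ∂N/∂x = 12xy^2; equal, so the equation is exact.
Integrate M with respect to x (treating y as constant): ∫M dx = 2x^2y^3 - x + h(y).
Differentiate w.r.t. y and set equal to N: the x-dependent terms already match, leaving h'(y) = -2. Integrate: h(y) = -2y.
So F(x,y) = 2x^2y^3 - 2y - x.
General solution: 2x^2y^3 - 2y - x = C.


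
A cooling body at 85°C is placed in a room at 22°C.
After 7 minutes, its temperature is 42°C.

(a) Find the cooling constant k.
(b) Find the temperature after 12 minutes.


Newton's law: T(t) = T_a + (T₀ - T_a)e^(-kt).
(a) Use T(7) = 42: (42 - 22)/(85 - 22) = e^(-k·7), so k = -ln(0.317)/7 ≈ 0.1639.
(b) Apply k to t = 12: T(12) = 22 + (63)e^(-1.967) ≈ 30.8°C.


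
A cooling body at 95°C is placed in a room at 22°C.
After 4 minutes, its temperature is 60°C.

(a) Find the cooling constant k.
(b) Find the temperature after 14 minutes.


Newton's law: T(t) = T_a + (T₀ - T_a)e^(-kt).
(a) Use T(4) = 60: (60 - 22)/(95 - 22) = e^(-k·4), so k = -ln(0.521)/4 ≈ 0.1632.
(b) Apply k to t = 14: T(14) = 22 + (73)e^(-2.285) ≈ 29.4°C.


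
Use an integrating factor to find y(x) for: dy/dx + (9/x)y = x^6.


P(x) = 9/x ⇒ μ = x^9.
(x^9 y)' = x^9·x^6 = x^15.
Integrate: x^9 y = x^16/(16) + C.
Solve for y: y = (1/16)x^7 + C/x^9.


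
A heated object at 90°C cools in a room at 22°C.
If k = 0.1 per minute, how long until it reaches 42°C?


From T(t) = T_a + (T₀ - T_a)e^(-kt), set T(t) = 42:
(42 - 22) / (90 - 22) = e^(-0.1t), so t = -ln(0.294)/0.1 ≈ 12.2 minutes.


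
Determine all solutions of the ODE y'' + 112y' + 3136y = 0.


Characteristic equation: r² + 112r + 3136 = 0, i.e. (r + 56)² = 0.
Repeated root r = -56; include an x factor for the second linearly independent solution.
General solution: y = (C₁ + C₂x)e^(-56x).


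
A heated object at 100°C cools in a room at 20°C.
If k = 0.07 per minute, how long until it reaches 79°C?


From T(t) = T_a + (T₀ - T_a)e^(-kt), set T(t) = 79:
(79 - 20) / (100 - 20) = e^(-0.07t), so t = -ln(0.738)/0.07 ≈ 4.3 minutes.


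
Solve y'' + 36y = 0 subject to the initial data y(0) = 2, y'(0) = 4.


Characteristic roots of r² + 36 = 0 are ±6i, so y = C₁cos(6x) + C₂sin(6x).
Apply y(0) = 2: C₁ = 2. Differentiate and apply y'(0) = 4: 6·C₂ = 4, so C₂ = 2/3.
Particular solution: y = 2cos(6x) + (2/3)sin(6x).


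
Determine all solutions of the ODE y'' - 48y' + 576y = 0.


Characteristic equation: r² - 48r + 576 = 0, i.e. (r - 24)² = 0.
Repeated root r = 24; include an x factor for the second linearly independent solution.
General solution: y = (C₁ + C₂x)e^(24x).


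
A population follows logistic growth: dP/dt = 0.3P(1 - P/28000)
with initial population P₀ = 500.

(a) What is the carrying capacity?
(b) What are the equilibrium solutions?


Logistic ODE dP/dt = 0.3P(1 - P/28000) has equilibria where dP/dt = 0, i.e. P = 0 or P = 28000.
The coefficient (1 - P/K) = 0 when P = K, identifying K = 28000 as the carrying capacity.
(a) K = 28000; (b) equilibria P = 0 and P = 28000.


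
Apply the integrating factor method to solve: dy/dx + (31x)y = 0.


P(x) = 31x ⇒ μ = e^((31/2)x²).
Q(x) = 0 so μ y is constant: y = Ce^(-(31/2)x²).


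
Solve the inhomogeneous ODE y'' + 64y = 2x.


Homogeneous: r² + 64 = 0 ⇒ r = ±8i, y_h = C₁cos(8x) + C₂sin(8x).
Polynomial forcing; try y_p = Ax + B. Then y_p'' + 64 y_p = 64(Ax + B) = 2x, so B = 0 and A = 1/32.
General solution: y = C₁cos(8x) + C₂sin(8x) + (1/32)x.


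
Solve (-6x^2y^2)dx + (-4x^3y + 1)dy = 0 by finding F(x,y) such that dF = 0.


Check exactness: ∂M/∂y = -12x^2y and ∂N/∂x = -12x^2y; equal, so the equation is exact.
Integrate M with respect to x (treating y as constant): ∫M dx = -2x^3y^2 + h(y).
Differentiate w.r.t. y and set equal to N: the x-dependent terms already match, leaving h'(y) = 1. Integrate: h(y) = y.
So F(x,y) = -2x^3y^2 + y.
General solution: -2x^3y^2 + y = C.


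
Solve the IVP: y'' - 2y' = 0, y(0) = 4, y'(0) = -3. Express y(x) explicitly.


Characteristic roots of r² - 2r = 0 are 2, 0.
General solution y = c₁ e^(2x) + c₂.
Apply y(0) = 4: c₁ + c₂ = 4. Apply y'(0) = -3: 2 c₁ + 0 c₂ = -3.
Solve: c₁ = -3/2, c₂ = 11/2.
Particular solution: y = -(3/2)e^(2x) + 11/2.


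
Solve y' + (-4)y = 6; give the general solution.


P(x) = -4 ⇒ μ = e^(-4x).
(μ y)' = 6e^(-4x) ⇒ μ y = -(3/2)e^(-4x) + C.
Divide by μ: y = -3/2 + Ce^(4x).


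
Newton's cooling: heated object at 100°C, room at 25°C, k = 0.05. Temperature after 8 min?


Newton's law: dT/dt = -k(T - T_a) has solution T(t) = T_a + (T₀ - T_a)e^(-kt).
Plug in T_a = 25, T₀ = 100, k = 0.05, t = 8: T(8) = 25 + (75)e^(-0.40) ≈ 75.3°C.


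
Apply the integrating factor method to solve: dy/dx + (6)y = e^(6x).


P(x) = 6 ⇒ μ = e^(6x).
(μ y)' = e^(12x) ⇒ μ y = e^(12x)/12 + C.
Divide by μ: y = (1/12)e^(6x) + Ce^(-6x).


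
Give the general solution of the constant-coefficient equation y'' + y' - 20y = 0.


Characteristic equation: r² + r - 20 = 0.
Factor: (r - 4)(r + 5) = 0 ⇒ r = 4, -5 (distinct real).
General solution: y = C₁e^(4x) + C₂e^(-5x).


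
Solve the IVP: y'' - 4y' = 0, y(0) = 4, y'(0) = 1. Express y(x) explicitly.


Characteristic roots of r² - 4r = 0 are 0, 4.
General solution y = c₁ + c₂ e^(4x).
Apply y(0) = 4: c₁ + c₂ = 4. Apply y'(0) = 1: 0 c₁ + 4 c₂ = 1.
Solve: c₁ = 15/4, c₂ = 1/4.
Particular solution: y = 15/4 + (1/4)e^(4x).


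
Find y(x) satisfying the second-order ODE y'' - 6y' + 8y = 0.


Characteristic equation: r² - 6r + 8 = 0.
Factor: (r - 2)(r - 4) = 0 ⇒ r = 2, 4 (distinct real).
General solution: y = C₁e^(2x) + C₂e^(4x).


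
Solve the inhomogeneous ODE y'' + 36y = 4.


Homogeneous part: r² + 36 = 0 ⇒ r = ±6i, so y_h = C₁cos(6x) + C₂sin(6x).
Try constant y_p = A; plug in: 36A = 4 ⇒ A = 1/9.
General solution: y = C₁cos(6x) + C₂sin(6x) + 1/9.


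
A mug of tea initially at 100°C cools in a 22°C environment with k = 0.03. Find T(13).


Newton's law: dT/dt = -k(T - T_a) has solution T(t) = T_a + (T₀ - T_a)e^(-kt).
Plug in T_a = 22, T₀ = 100, k = 0.03, t = 13: T(13) = 22 + (78)e^(-0.39) ≈ 74.8°C.


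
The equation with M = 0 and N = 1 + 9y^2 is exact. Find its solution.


Check exactness: ∂M/∂y = 0 and ∂N/∂x = 0; equal, so the equation is exact.
Integrate M with respect to x (treating y as constant): ∫M dx = 0 + h(y).
Differentiate w.r.t. y and set equal to N: the x-dependent terms already match, leaving h'(y) = 1 + 9y^2. Integrate: h(y) = y + 3y^3.
So F(x,y) = y + 3y^3.
General solution: y + 3y^3 = C.


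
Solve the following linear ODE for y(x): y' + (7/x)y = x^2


P(x) = 7/x ⇒ μ = x^7.
(x^7 y)' = x^9 ⇒ x^7 y = x^10/(10) + C.
Solve for y: y = (1/10)x^3 + C/x^7.


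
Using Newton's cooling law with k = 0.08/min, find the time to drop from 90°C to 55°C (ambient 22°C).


From T(t) = T_a + (T₀ - T_a)e^(-kt), set T(t) = 55:
(55 - 22) / (90 - 22) = e^(-0.08t), so t = -ln(0.485)/0.08 ≈ 9.0 minutes.


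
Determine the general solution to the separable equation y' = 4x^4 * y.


Separate variables: dy/y = 4x^4 dx.
Integrate: ln|y| = (4/5)x^5 + C₀.
Exponentiate: y = Ce^((4/5)x^5).


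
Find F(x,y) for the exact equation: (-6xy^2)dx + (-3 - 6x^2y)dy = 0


Check exactness: ∂M/∂y = -12xy and ∂N/∂x = -12xy; equal, so the equation is exact.
Integrate M with respect to x (treating y as constant): ∫M dx = -3x^2y^2 + h(y).
Differentiate w.r.t. y and set equal to N: the x-dependent terms already match, leaving h'(y) = -3. Integrate: h(y) = -3y.
So F(x,y) = -3y - 3x^2y^2.
General solution: -3y - 3x^2y^2 = C.


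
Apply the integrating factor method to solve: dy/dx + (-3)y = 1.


P(x) = -3 ⇒ μ = e^(-3x).
(μ y)' = e^(-3x) ⇒ μ y = -(1/3)e^(-3x) + C.
Divide by μ: y = -1/3 + Ce^(3x).


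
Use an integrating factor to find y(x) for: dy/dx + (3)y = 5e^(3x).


P(x) = 3 ⇒ μ = e^(3x).
(μ y)' = 5e^(6x) ⇒ μ y = (5/6)e^(6x) + C.
Divide by μ: y = (5/6)e^(3x) + Ce^(-3x).


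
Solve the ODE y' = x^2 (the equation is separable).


Integrate both sides with respect to x: y = ∫ x^2 dx = (1/3)x^3 + C.


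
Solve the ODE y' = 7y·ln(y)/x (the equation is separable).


Separate: dy/[y ln(y)] = 7 dx/x.
Substitute u = ln(y): du/u = 7 dx/x.
Integrate: ln|ln(y)| = 7ln|x| + C₀, hence ln(y) = C·x^7.


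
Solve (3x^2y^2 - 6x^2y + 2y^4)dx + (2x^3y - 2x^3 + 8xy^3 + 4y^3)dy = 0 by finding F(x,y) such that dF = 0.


Check exactness: ∂M/∂y = 6x^2y - 6x^2 + 8y^3 and ∂N/∂x = 6x^2y - 6x^2 + 8y^3; equal, so the equation is exact.
Integrate M with respect to x (treating y as constant): ∫M dx = x^3y^2 - 2x^3y + 2xy^4 + h(y).
Differentiate w.r.t. y and set equal to N: the x-dependent terms already match, leaving h'(y) = 4y^3. Integrate: h(y) = y^4.
So F(x,y) = x^3y^2 - 2x^3y + 2xy^4 + y^4.
General solution: x^3y^2 - 2x^3y + 2xy^4 + y^4 = C.


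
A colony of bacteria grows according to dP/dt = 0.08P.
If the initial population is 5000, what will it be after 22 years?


The ODE dP/dt = 0.08P has solution P(t) = P(0)e^(0.08t).
Substitute P(0) = 5000 and t = 22: P(22) = 5000 e^(1.76) ≈ 29062.


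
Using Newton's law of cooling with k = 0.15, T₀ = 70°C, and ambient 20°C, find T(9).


Newton's law: dT/dt = -k(T - T_a) has solution T(t) = T_a + (T₀ - T_a)e^(-kt).
Plug in T_a = 20, T₀ = 70, k = 0.15, t = 9: T(9) = 20 + (50)e^(-1.35) ≈ 33.0°C.


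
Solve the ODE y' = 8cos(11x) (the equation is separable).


g(y) = 1, so integrate directly: y = ∫ 8cos(11x) dx = (8/11)sin(11x) + C.


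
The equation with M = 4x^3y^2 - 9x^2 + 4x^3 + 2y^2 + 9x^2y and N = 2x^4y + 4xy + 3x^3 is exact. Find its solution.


Check exactness: ∂M/∂y = 8x^3y + 4y + 9x^2 and ∂N/∂x = 8x^3y + 4y + 9x^2; equal, so the equation is exact.
Integrate M with respect to x (treating y as constant): ∫M dx = x^4y^2 - 3x^3 + x^4 + 2xy^2 + 3x^3y + h(y).
Differentiate w.r.t. y and set equal to N: all terms match, so h'(y) = 0 and h is a constant absorbed into C.
General solution: x^4y^2 - 3x^3 + x^4 + 2xy^2 + 3x^3y = C.


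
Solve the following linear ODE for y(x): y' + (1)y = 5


P(x) = 1, Q(x) = 5; integrating factor μ = e^(x).
(μ y)' = 5e^(x) ⇒ μ y = 5e^(x) + C.
Divide by μ: y = 5 + Ce^(-x).


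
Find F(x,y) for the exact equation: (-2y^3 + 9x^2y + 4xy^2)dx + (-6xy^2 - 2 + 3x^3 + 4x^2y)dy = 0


Check exactness: ∂M/∂y = -6y^2 + 9x^2 + 8xy and ∂N/∂x = -6y^2 + 9x^2 + 8xy; equal, so the equation is exact.
Integrate M with respect to x (treating y as constant): ∫M dx = -2xy^3 + 3x^3y + 2x^2y^2 + h(y).
Differentiate w.r.t. y and set equal to N: the x-dependent terms already match, leaving h'(y) = -2. Integrate: h(y) = -2y.
So F(x,y) = -2xy^3 - 2y + 3x^3y + 2x^2y^2.
General solution: -2xy^3 - 2y + 3x^3y + 2x^2y^2 = C.


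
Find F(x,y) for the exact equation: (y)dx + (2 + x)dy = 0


Check exactness: ∂M/∂y = 1 and ∂N/∂x = 1; equal, so the equation is exact.
Integrate M with respect to x (treating y as constant): ∫M dx = xy + h(y).
Differentiate w.r.t. y and set equal to N: the x-dependent terms already match, leaving h'(y) = 2. Integrate: h(y) = 2y.
So F(x,y) = 2y + xy.
General solution: 2y + xy = C.


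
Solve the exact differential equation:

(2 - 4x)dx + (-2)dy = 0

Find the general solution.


Check exactness: ∂M/∂y = 0 and ∂N/∂x = 0; equal, so the equation is exact.
Integrate M with respect to x (treating y as constant): ∫M dx = 2x - 2x^2 + h(y).
Differentiate w.r.t. y and set equal to N: the x-dependent terms already match, leaving h'(y) = -2. Integrate: h(y) = -2y.
So F(x,y) = 2x - 2y - 2x^2.
General solution: 2x - 2y - 2x^2 = C.


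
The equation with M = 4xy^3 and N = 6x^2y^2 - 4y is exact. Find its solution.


Check exactness: ∂M/∂y = 12xy^2 and ∂N/∂x = 12xy^2; equal, so the equation is exact.
Integrate M with respect to x (treating y as constant): ∫M dx = 2x^2y^3 + h(y).
Differentiate w.r.t. y and set equal to N: the x-dependent terms already match, leaving h'(y) = -4y. Integrate: h(y) = -2y^2.
So F(x,y) = 2x^2y^3 - 2y^2.
General solution: 2x^2y^3 - 2y^2 = C.


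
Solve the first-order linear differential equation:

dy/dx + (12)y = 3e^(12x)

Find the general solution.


P(x) = 12 ⇒ μ = e^(12x).
(μ y)' = 3e^(24x) ⇒ μ y = (3/24)e^(24x) + C.
Divide by μ: y = (1/8)e^(12x) + Ce^(-12x).


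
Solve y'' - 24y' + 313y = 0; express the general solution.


Characteristic equation: r² - 24r + 313 = 0.
Discriminant is negative; roots r = 12 ± 13i (complex conjugate pair).
General solution uses e^(α x)(C₁ cos(β x) + C₂ sin(β x)): y = e^(12x)(C₁cos(13x) + C₂sin(13x)).


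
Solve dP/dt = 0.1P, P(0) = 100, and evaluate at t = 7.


The ODE dP/dt = 0.1P has solution P(t) = P(0)e^(0.1t).
Substitute P(0) = 100 and t = 7: P(7) = 100 e^(0.70) ≈ 201.


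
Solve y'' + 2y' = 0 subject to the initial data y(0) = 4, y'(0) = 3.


Characteristic roots of r² + 2r = 0 are 0, -2.
General solution y = c₁ + c₂ e^(-2x).
Apply y(0) = 4: c₁ + c₂ = 4. Apply y'(0) = 3: 0 c₁ - 2 c₂ = 3.
Solve: c₁ = 11/2, c₂ = -3/2.
Particular solution: y = 11/2 - (3/2)e^(-2x).


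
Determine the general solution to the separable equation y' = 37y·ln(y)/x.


Separate: dy/[y ln(y)] = 37 dx/x.
Substitute u = ln(y): du/u = 37 dx/x.
Integrate: ln|ln(y)| = 37ln|x| + C₀, hence ln(y) = C·x^37.


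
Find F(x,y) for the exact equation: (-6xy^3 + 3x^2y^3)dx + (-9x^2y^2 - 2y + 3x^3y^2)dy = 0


Check exactness: ∂M/∂y = -18xy^2 + 9x^2y^2 and ∂N/∂x = -18xy^2 + 9x^2y^2; equal, so the equation is exact.
Integrate M with respect to x (treating y as constant): ∫M dx = -3x^2y^3 + x^3y^3 + h(y).
Differentiate w.r.t. y and set equal to N: the x-dependent terms already match, leaving h'(y) = -2y. Integrate: h(y) = -y^2.
So F(x,y) = -3x^2y^3 - y^2 + x^3y^3.
General solution: -3x^2y^3 - y^2 + x^3y^3 = C.


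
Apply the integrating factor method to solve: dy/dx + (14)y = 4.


P(x) = 14, Q(x) = 4; integrating factor μ = e^(14x).
(μ y)' = 4e^(14x) ⇒ μ y = (2/7)e^(14x) + C.
Divide by μ: y = 2/7 + Ce^(-14x).


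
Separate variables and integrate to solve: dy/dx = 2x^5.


Integrate both sides with respect to x: y = ∫ 2x^5 dx = (1/3)x^6 + C.


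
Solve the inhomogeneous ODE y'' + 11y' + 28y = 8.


Characteristic roots of r² + 11r + 28 = 0 are -4, -7.
y_h = C₁e^(-4x) + C₂e^(-7x).
Constant forcing; try y_p = A. Then 28A = 8 ⇒ A = 2/7.
General solution: y = C₁e^(-4x) + C₂e^(-7x) + 2/7.


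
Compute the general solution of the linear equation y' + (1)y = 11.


P(x) = 1, Q(x) = 11; integrating factor μ = e^(x).
(μ y)' = 11e^(x) ⇒ μ y = 11e^(x) + C.
Divide by μ: y = 11 + Ce^(-x).


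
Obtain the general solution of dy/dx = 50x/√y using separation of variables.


Separate: √y dy = 50x dx.
Integrate: (2/3)y^(3/2) = 25x² + C.


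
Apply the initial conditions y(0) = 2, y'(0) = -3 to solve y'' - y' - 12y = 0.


Characteristic roots of r² - r - 12 = 0 are -3, 4.
General solution y = c₁ e^(-3x) + c₂ e^(4x).
Apply y(0) = 2: c₁ + c₂ = 2. Apply y'(0) = -3: -3 c₁ + 4 c₂ = -3.
Solve: c₁ = 11/7, c₂ = 3/7.
Particular solution: y = (11/7)e^(-3x) + (3/7)e^(4x).


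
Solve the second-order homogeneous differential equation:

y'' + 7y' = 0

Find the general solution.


Characteristic equation: r² + 7r = 0.
Factor: (r - 0)(r + 7) = 0 ⇒ r = 0, -7 (distinct real).
General solution: y = C₁ + C₂e^(-7x).


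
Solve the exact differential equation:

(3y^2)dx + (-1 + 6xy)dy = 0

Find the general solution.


Check exactness: ∂M/∂y = 6y and ∂N/∂x = 6y; equal, so the equation is exact.
Integrate M with respect to x (treating y as constant): ∫M dx = 3xy^2 + h(y).
Differentiate w.r.t. y and set equal to N: the x-dependent terms already match, leaving h'(y) = -1. Integrate: h(y) = -y.
So F(x,y) = -y + 3xy^2.
General solution: -y + 3xy^2 = C.


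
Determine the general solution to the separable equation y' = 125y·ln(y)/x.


Separate: dy/[y ln(y)] = 125 dx/x.
Substitute u = ln(y): du/u = 125 dx/x.
Integrate: ln|ln(y)| = 125ln|x| + C₀, hence ln(y) = C·x^125.


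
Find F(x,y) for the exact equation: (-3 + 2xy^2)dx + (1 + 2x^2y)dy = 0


Check exactness: ∂M/∂y = 4xy and ∂N/∂x = 4xy; equal, so the equation is exact.
Integrate M with respect to x (treating y as constant): ∫M dx = -3x + x^2y^2 + h(y).
Differentiate w.r.t. y and set equal to N: the x-dependent terms already match, leaving h'(y) = 1. Integrate: h(y) = y.
So F(x,y) = y - 3x + x^2y^2.
General solution: y - 3x + x^2y^2 = C.


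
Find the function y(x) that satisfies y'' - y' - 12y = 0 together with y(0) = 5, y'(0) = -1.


Characteristic roots of r² - r - 12 = 0 are 4, -3.
General solution y = c₁ e^(4x) + c₂ e^(-3x).
Apply y(0) = 5: c₁ + c₂ = 5. Apply y'(0) = -1: 4 c₁ - 3 c₂ = -1.
Solve: c₁ = 2, c₂ = 3.
Particular solution: y = 2e^(4x) + 3e^(-3x).


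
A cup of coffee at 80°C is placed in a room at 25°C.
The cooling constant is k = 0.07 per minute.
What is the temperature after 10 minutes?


Newton's law: dT/dt = -k(T - T_a) has solution T(t) = T_a + (T₀ - T_a)e^(-kt).
Plug in T_a = 25, T₀ = 80, k = 0.07, t = 10: T(10) = 25 + (55)e^(-0.70) ≈ 52.3°C.


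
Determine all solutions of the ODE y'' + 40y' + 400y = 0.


Characteristic equation: r² + 40r + 400 = 0, i.e. (r + 20)² = 0.
Repeated root r = -20; include an x factor for the second linearly independent solution.
General solution: y = (C₁ + C₂x)e^(-20x).


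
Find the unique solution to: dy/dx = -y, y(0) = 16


General solution of y' = -y is y = Ce^(-x).
Apply y(0) = 16: C = 16.
Particular solution: y = 16e^(-x).


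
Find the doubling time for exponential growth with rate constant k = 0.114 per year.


Exponential growth: P(t) = P₀ e^(0.114t). Set P(t)/P₀ = 2: e^(0.114t) = 2.
Solve: t = ln(2)/0.114 ≈ 6.08 years.


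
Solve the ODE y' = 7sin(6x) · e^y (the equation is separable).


Separate: e^(-y) dy = 7sin(6x) dx.
Integrate: -e^(-y) = -(7/6)cos(6x) + C₀.
Rearrange: e^(-y) = (7/6)cos(6x) + C.


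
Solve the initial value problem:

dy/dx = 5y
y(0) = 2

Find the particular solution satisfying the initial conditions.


General solution of y' = 5y is y = Ce^(5x).
Apply y(0) = 2: C = 2.
Particular solution: y = 2e^(5x).


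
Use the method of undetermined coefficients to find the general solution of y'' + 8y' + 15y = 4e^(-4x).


Characteristic roots of r² + 8r + 15 = 0 are -5, -3.
y_h = C₁e^(-5x) + C₂e^(-3x).
Forcing exponent -4 is not a characteristic root; try y_p = Ae^(-4x).
Substitute: A·(16 + (8)·-4 + (15)) = A·-1 = 4, so A = -4.
General solution: y = C₁e^(-5x) + C₂e^(-3x) - 4e^(-4x).


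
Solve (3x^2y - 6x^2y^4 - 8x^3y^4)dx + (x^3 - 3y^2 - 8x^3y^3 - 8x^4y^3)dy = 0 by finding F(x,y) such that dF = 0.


Check exactness: ∂M/∂y = 3x^2 - 24x^2y^3 - 32x^3y^3 and ∂N/∂x = 3x^2 - 24x^2y^3 - 32x^3y^3; equal, so the equation is exact.
Integrate M with respect to x (treating y as constant): ∫M dx = x^3y - 2x^3y^4 - 2x^4y^4 + h(y).
Differentiate w.r.t. y and set equal to N: the x-dependent terms already match, leaving h'(y) = -3y^2. Integrate: h(y) = -y^3.
So F(x,y) = x^3y - y^3 - 2x^3y^4 - 2x^4y^4.
General solution: x^3y - y^3 - 2x^3y^4 - 2x^4y^4 = C.


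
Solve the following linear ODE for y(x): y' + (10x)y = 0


P(x) = 10x ⇒ μ = e^(5x²).
Q(x) = 0 so μ y is constant: y = Ce^(-5x²).


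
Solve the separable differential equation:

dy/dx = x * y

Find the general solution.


Separate variables: dy/y = x dx.
Integrate: ln|y| = (1/2)x^2 + C₀.
Exponentiate: y = Ce^((1/2)x^2).


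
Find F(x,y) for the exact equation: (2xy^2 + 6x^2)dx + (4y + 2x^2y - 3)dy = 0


Check exactness: ∂M/∂y = 4xy and ∂N/∂x = 4xy; equal, so the equation is exact.
Integrate M with respect to x (treating y as constant): ∫M dx = x^2y^2 + 2x^3 + h(y).
Differentiate w.r.t. y and set equal to N: the x-dependent terms already match, leaving h'(y) = 4y - 3. Integrate: h(y) = 2y^2 - 3y.
So F(x,y) = 2y^2 + x^2y^2 - 3y + 2x^3.
General solution: 2y^2 + x^2y^2 - 3y + 2x^3 = C.
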